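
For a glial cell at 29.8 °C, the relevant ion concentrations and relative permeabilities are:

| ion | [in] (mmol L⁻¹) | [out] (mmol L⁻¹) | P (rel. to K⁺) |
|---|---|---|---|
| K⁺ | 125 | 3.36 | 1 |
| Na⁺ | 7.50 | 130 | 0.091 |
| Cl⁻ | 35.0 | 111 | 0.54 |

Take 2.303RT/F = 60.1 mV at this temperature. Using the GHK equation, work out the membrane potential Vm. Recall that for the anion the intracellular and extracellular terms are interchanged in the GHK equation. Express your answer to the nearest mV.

Vm = 60.1 · log₁₀[(Σ P·[cation]ₒ + Σ P·[anion]ᵢ) / (Σ P·[cation]ᵢ + Σ P·[anion]ₒ)]
Numerator = 1×3.36 + 0.091×130 + 0.54×35.0 = 34.09
Denominator = 1×125 + 0.091×7.50 + 0.54×111 = 185.6
Vm = 60.1 · log₁₀(0.18365) = 60.1 × (-0.7360) = -44.23 mV

-44 mV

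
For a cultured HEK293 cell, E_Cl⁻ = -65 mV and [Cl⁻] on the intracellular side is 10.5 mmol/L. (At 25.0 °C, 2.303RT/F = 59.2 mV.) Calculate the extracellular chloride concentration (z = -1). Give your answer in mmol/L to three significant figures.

132 mmol/L

Nernst: E = (59.2/-1) · log₁₀([out]/[in]), so log₁₀([out]/[in]) = -65.0 × -1 / 59.2 = 1.0980.
[out]/[in] = 10^(1.0980) = 12.53.
[out] = 12.53 × 10.5 = 131.6 mmol/L.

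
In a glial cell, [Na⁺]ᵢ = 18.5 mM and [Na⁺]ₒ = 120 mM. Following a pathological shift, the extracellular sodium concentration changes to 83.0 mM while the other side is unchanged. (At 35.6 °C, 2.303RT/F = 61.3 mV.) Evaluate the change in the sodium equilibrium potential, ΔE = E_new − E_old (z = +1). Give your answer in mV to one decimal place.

E_old = (61.3/1)·log₁₀(120/18.5) = 49.78 mV
E_new = (61.3/1)·log₁₀(83.0/18.5) = 39.96 mV
ΔE = 39.96 − (49.78) = -9.81 mV

-9.8 mV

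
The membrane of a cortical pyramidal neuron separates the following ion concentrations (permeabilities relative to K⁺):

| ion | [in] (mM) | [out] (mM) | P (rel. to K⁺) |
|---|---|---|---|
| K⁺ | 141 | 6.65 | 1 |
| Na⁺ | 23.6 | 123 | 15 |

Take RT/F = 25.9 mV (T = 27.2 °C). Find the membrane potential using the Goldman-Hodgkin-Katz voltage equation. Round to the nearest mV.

34 mV

Vm = 25.9 · ln[(Σ P·[cation]ₒ + Σ P·[anion]ᵢ) / (Σ P·[cation]ᵢ + Σ P·[anion]ₒ)]
Numerator = 1×6.65 + 15×123 = 1852
Denominator = 1×141 + 15×23.6 = 495
Vm = 25.9 · ln(3.7407) = 25.9 × (1.3193) = 34.17 mV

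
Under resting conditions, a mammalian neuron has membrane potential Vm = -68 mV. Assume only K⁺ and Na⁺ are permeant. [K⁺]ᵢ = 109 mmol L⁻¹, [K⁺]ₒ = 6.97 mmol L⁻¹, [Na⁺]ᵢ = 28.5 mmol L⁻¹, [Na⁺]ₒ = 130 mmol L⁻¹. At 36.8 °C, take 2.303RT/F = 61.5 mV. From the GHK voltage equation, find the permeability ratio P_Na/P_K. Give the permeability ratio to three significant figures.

0.0123

Let α = P_Na/P_K. GHK: Vm = 61.5·log₁₀[(Kₒ + α·Naₒ)/(Kᵢ + α·Naᵢ)].
10^(Vm/61.5) = 10^(-68.0/61.5) = 0.078399
So 0.078399·(Kᵢ + α·Naᵢ) = Kₒ + α·Naₒ → α = (0.078399·109.0 − 6.97) / (130.0 − 0.078399·28.5)
α = (8.545 − 6.97) / (130.0 − 2.234) = 1.575/127.8 = 0.01233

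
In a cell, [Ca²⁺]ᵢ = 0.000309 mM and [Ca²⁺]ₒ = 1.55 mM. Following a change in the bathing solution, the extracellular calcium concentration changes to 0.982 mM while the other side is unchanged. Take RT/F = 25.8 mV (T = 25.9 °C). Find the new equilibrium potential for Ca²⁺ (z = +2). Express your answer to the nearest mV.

After the shift: [Ca²⁺]_out = 0.982, [Ca²⁺]_in = 0.000309 mM.
E_new = (25.8/2)·ln(0.982/0.000309) = 12.90 · (8.0640) = 104.03 mV

104 mV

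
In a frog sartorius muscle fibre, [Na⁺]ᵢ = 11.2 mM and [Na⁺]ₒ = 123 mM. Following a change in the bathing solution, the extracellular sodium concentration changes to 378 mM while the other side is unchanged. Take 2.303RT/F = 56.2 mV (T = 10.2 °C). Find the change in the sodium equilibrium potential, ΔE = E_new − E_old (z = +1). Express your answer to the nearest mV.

27 mV

E_old = (56.2/1)·log₁₀(123/11.2) = 58.49 mV
E_new = (56.2/1)·log₁₀(378/11.2) = 85.89 mV
ΔE = 85.89 − (58.49) = 27.40 mV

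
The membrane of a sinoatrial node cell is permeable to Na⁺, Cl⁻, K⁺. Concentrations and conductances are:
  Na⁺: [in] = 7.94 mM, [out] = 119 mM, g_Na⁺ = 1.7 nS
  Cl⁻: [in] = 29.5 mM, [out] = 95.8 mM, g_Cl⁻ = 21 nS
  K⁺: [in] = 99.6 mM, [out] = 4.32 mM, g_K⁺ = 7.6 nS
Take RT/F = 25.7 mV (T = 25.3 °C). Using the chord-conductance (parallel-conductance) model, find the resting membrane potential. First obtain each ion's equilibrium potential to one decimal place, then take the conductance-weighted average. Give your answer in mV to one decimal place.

E_Na⁺ = (25.7/1)·ln(119/7.94) = 69.6 mV
E_Cl⁻ = (25.7/-1)·ln(95.8/29.5) = -30.3 mV
E_K⁺ = (25.7/1)·ln(4.32/99.6) = -80.6 mV
Vm = (Σ gᵢEᵢ)/(Σ gᵢ) = (1.7·69.6 + 21·-30.3 + 7.6·-80.6) / (1.7 + 21 + 7.6)
= -1130.54 / 30.3 = -37.31 mV

-37.3 mV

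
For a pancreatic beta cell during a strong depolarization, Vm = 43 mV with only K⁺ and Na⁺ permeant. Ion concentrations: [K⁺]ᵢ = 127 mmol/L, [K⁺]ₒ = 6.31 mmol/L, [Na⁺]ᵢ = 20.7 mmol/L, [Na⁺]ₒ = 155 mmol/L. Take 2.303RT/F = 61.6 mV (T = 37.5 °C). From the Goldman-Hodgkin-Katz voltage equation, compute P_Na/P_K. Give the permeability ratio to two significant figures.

Let α = P_Na/P_K. GHK: Vm = 61.6·log₁₀[(Kₒ + α·Naₒ)/(Kᵢ + α·Naᵢ)].
10^(Vm/61.6) = 10^(43.0/61.6) = 4.9894
So 4.9894·(Kᵢ + α·Naᵢ) = Kₒ + α·Naₒ → α = (4.9894·127.0 − 6.31) / (155.0 − 4.9894·20.7)
α = (633.7 − 6.31) / (155.0 − 103.3) = 627.3/51.72 = 12.13

12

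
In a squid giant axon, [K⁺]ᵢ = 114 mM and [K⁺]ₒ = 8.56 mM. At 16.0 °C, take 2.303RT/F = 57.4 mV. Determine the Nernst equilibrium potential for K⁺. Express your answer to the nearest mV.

-65 mV

E = (57.4/z) · log₁₀([K⁺]_out/[K⁺]_in) with z = +1.
= (57.4/1) · log₁₀(8.56/114) = 57.40 · log₁₀(0.07509)
= 57.40 · (-1.1244) = -64.54 mV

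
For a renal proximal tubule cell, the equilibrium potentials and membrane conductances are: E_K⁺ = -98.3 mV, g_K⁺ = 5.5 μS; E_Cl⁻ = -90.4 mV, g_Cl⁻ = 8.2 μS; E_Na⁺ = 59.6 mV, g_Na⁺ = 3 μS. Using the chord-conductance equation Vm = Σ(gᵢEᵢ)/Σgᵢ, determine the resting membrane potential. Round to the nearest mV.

Σ gᵢEᵢ = 5.5·(-98.3) + 8.2·(-90.4) + 3·(59.6) = -1103.13
Σ gᵢ = 5.5 + 8.2 + 3 = 16.7
Vm = -1103.13 / 16.7 = -66.06 mV

-66 mV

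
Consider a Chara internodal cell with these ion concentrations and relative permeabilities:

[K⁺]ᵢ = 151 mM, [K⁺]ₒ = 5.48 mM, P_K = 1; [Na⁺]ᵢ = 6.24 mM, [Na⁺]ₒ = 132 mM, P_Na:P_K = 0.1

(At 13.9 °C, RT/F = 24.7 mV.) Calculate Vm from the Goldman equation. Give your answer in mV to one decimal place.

Vm = 24.7 · ln[(Σ P·[cation]ₒ + Σ P·[anion]ᵢ) / (Σ P·[cation]ᵢ + Σ P·[anion]ₒ)]
Numerator = 1×5.48 + 0.1×132 = 18.68
Denominator = 1×151 + 0.1×6.24 = 151.6
Vm = 24.7 · ln(0.1232) = 24.7 × (-2.0940) = -51.72 mV

-51.7 mV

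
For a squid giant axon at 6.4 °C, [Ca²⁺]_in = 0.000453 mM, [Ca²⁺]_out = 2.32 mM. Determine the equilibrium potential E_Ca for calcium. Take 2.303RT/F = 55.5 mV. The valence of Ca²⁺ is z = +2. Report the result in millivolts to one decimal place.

E = (55.5/z) · log₁₀([Ca²⁺]_out/[Ca²⁺]_in) with z = +2.
= (55.5/2) · log₁₀(2.32/0.000453) = 27.75 · log₁₀(5121)
= 27.75 · (3.7094) = 102.94 mV

102.9 mV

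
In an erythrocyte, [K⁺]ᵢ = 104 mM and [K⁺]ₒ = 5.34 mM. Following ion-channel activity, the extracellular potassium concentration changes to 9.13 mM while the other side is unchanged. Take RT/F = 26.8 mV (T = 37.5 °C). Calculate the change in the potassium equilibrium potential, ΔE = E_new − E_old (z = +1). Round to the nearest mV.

14 mV

E_old = (26.8/1)·ln(5.34/104) = -79.57 mV
E_new = (26.8/1)·ln(9.13/104) = -65.20 mV
ΔE = -65.20 − (-79.57) = 14.37 mV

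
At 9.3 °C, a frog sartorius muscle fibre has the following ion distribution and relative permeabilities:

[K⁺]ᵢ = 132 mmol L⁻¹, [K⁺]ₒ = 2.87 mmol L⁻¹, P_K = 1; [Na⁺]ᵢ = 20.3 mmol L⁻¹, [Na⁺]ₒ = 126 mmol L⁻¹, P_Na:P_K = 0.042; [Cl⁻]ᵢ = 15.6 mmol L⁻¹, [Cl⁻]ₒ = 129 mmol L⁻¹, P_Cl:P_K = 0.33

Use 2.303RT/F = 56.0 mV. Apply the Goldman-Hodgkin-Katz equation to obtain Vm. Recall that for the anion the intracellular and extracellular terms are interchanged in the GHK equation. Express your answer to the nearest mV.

-63 mV

Vm = 56.0 · log₁₀[(Σ P·[cation]ₒ + Σ P·[anion]ᵢ) / (Σ P·[cation]ᵢ + Σ P·[anion]ₒ)]
Numerator = 1×2.87 + 0.042×126 + 0.33×15.6 = 13.31
Denominator = 1×132 + 0.042×20.3 + 0.33×129 = 175.4
Vm = 56.0 · log₁₀(0.075874) = 56.0 × (-1.1199) = -62.71 mV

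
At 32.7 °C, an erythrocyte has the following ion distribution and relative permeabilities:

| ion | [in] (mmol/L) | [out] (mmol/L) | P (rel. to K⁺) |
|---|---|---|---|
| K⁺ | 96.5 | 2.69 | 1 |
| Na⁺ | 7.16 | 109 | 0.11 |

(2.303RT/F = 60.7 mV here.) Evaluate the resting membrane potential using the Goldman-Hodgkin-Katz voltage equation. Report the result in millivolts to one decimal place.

Vm = 60.7 · log₁₀[(Σ P·[cation]ₒ + Σ P·[anion]ᵢ) / (Σ P·[cation]ᵢ + Σ P·[anion]ₒ)]
Numerator = 1×2.69 + 0.11×109 = 14.68
Denominator = 1×96.5 + 0.11×7.16 = 97.29
Vm = 60.7 · log₁₀(0.15089) = 60.7 × (-0.8213) = -49.85 mV

-49.9 mV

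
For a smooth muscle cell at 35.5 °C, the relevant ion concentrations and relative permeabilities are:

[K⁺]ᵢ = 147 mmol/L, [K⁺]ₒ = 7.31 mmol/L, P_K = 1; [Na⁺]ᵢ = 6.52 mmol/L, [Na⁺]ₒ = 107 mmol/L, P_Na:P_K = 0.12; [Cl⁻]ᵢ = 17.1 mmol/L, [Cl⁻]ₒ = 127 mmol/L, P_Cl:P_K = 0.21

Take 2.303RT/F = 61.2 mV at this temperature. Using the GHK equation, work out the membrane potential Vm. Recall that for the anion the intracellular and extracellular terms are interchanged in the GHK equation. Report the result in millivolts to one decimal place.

Vm = 61.2 · log₁₀[(Σ P·[cation]ₒ + Σ P·[anion]ᵢ) / (Σ P·[cation]ᵢ + Σ P·[anion]ₒ)]
Numerator = 1×7.31 + 0.12×107 + 0.21×17.1 = 23.74
Denominator = 1×147 + 0.12×6.52 + 0.21×127 = 174.5
Vm = 61.2 · log₁₀(0.13609) = 61.2 × (-0.8662) = -53.01 mV

-53.0 mV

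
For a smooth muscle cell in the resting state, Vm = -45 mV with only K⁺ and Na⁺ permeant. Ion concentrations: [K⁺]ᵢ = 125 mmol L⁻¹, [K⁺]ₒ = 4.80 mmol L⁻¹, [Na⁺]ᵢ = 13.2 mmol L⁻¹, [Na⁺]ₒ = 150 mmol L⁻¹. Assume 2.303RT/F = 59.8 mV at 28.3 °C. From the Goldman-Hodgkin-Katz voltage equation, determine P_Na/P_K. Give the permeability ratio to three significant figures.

Let α = P_Na/P_K. GHK: Vm = 59.8·log₁₀[(Kₒ + α·Naₒ)/(Kᵢ + α·Naᵢ)].
10^(Vm/59.8) = 10^(-45.0/59.8) = 0.1768
So 0.1768·(Kᵢ + α·Naᵢ) = Kₒ + α·Naₒ → α = (0.1768·125.0 − 4.8) / (150.0 − 0.1768·13.2)
α = (22.1 − 4.8) / (150.0 − 2.334) = 17.3/147.7 = 0.1172

0.117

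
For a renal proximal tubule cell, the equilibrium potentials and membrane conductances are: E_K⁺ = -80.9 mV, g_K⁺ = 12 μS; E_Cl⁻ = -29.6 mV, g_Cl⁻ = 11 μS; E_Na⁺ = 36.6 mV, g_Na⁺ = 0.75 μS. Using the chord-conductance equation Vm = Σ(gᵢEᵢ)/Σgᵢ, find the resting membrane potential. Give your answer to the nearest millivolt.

Σ gᵢEᵢ = 12·(-80.9) + 11·(-29.6) + 0.75·(36.6) = -1268.95
Σ gᵢ = 12 + 11 + 0.75 = 23.75
Vm = -1268.95 / 23.75 = -53.43 mV

-53 mV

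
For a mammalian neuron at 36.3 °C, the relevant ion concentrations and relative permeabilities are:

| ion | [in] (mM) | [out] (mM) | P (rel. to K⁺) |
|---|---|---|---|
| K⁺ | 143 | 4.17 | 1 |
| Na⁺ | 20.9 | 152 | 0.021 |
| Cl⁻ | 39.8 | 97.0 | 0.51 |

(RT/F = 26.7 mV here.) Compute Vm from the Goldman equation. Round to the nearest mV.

Vm = 26.7 · ln[(Σ P·[cation]ₒ + Σ P·[anion]ᵢ) / (Σ P·[cation]ᵢ + Σ P·[anion]ₒ)]
Numerator = 1×4.17 + 0.021×152 + 0.51×39.8 = 27.66
Denominator = 1×143 + 0.021×20.9 + 0.51×97.0 = 192.9
Vm = 26.7 · ln(0.14338) = 26.7 × (-1.9422) = -51.86 mV

-52 mV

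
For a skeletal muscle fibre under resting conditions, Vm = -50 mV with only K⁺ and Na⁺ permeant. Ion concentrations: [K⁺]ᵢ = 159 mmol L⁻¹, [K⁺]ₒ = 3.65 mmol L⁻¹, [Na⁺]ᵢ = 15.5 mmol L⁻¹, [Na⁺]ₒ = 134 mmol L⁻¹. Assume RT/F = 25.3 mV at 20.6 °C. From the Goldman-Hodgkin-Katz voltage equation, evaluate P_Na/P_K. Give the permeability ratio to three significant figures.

0.139

Let α = P_Na/P_K. GHK: Vm = 25.3·ln[(Kₒ + α·Naₒ)/(Kᵢ + α·Naᵢ)].
e^(Vm/25.3) = e^(-50.0/25.3) = 0.13858
So 0.13858·(Kᵢ + α·Naᵢ) = Kₒ + α·Naₒ → α = (0.13858·159.0 − 3.65) / (134.0 − 0.13858·15.5)
α = (22.03 − 3.65) / (134.0 − 2.148) = 18.38/131.9 = 0.1394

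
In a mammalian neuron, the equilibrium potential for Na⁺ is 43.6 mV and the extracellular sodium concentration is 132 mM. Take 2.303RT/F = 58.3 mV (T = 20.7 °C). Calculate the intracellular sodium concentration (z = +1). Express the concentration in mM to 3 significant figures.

23.6 mM

Nernst: E = (58.3/1) · log₁₀([out]/[in]), so log₁₀([out]/[in]) = 43.6 × 1 / 58.3 = 0.7479.
[out]/[in] = 10^(0.7479) = 5.596.
[in] = 132 / 5.596 = 23.59 mM.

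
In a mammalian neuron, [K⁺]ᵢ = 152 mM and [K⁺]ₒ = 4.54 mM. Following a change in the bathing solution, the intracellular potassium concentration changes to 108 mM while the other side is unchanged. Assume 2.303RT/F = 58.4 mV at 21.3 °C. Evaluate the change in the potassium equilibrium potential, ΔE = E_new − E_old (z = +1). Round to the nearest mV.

9 mV

E_old = (58.4/1)·log₁₀(4.54/152) = -89.05 mV
E_new = (58.4/1)·log₁₀(4.54/108) = -80.38 mV
ΔE = -80.38 − (-89.05) = 8.67 mV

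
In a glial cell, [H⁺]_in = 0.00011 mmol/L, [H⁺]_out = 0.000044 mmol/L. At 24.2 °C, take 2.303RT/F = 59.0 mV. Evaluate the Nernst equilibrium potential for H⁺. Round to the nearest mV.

E = (59.0/z) · log₁₀([H⁺]_out/[H⁺]_in) with z = +1.
= (59.0/1) · log₁₀(0.000044/0.00011) = 59.00 · log₁₀(0.4)
= 59.00 · (-0.3979) = -23.48 mV

-23 mV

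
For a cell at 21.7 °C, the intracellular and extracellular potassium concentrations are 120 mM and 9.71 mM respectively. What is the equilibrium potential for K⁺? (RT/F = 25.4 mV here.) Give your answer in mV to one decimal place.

E = (25.4/z) · ln([K⁺]_out/[K⁺]_in) with z = +1.
= (25.4/1) · ln(9.71/120) = 25.40 · ln(0.08092)
= 25.40 · (-2.5143) = -63.86 mV

-63.9 mV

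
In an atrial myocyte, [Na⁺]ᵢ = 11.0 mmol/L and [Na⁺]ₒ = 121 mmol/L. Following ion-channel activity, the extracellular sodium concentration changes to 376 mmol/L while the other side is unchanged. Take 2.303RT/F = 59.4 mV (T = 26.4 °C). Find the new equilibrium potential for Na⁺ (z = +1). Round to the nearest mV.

91 mV

After the shift: [Na⁺]_out = 376, [Na⁺]_in = 11.0 mmol/L.
E_new = (59.4/1)·log₁₀(376/11.0) = 59.40 · (1.5338) = 91.11 mV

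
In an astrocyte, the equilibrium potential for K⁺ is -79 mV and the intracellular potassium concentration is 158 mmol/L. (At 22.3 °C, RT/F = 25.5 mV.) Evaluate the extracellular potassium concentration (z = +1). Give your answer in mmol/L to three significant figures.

7.13 mmol/L

Nernst: E = (25.5/1) · ln([out]/[in]), so ln([out]/[in]) = -79.0 × 1 / 25.5 = -3.0980.
[out]/[in] = e^(-3.0980) = 0.04514.
[out] = 0.04514 × 158 = 7.132 mmol/L.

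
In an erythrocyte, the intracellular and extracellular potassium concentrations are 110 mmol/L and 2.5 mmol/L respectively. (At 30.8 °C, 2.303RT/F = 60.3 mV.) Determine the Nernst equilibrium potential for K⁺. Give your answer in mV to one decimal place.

-99.1 mV

E = (60.3/z) · log₁₀([K⁺]_out/[K⁺]_in) with z = +1.
= (60.3/1) · log₁₀(2.5/110) = 60.30 · log₁₀(0.02273)
= 60.30 · (-1.6435) = -99.10 mV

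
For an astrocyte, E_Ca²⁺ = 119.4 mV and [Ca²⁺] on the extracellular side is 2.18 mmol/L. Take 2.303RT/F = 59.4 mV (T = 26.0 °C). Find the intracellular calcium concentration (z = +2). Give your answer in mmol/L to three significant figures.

0.000208 mmol/L

Nernst: E = (59.4/2) · log₁₀([out]/[in]), so log₁₀([out]/[in]) = 119.4 × 2 / 59.4 = 4.0202.
[out]/[in] = 10^(4.0202) = 1.048e+04.
[in] = 2.18 / 1.048e+04 = 0.0002081 mmol/L.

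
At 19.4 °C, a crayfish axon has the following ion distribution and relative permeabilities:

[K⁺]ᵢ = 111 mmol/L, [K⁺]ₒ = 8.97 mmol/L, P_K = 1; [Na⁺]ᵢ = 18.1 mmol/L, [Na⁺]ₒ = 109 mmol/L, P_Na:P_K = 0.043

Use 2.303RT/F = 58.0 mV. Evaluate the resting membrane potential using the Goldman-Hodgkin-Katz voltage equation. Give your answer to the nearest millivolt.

Vm = 58.0 · log₁₀[(Σ P·[cation]ₒ + Σ P·[anion]ᵢ) / (Σ P·[cation]ᵢ + Σ P·[anion]ₒ)]
Numerator = 1×8.97 + 0.043×109 = 13.66
Denominator = 1×111 + 0.043×18.1 = 111.8
Vm = 58.0 · log₁₀(0.12218) = 58.0 × (-0.9130) = -52.95 mV

-53 mV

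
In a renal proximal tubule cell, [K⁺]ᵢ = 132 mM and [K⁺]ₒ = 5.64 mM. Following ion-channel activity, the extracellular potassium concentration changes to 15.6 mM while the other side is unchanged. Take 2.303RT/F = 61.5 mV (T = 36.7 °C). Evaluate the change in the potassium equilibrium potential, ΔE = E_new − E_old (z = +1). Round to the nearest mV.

E_old = (61.5/1)·log₁₀(5.64/132) = -84.21 mV
E_new = (61.5/1)·log₁₀(15.6/132) = -57.04 mV
ΔE = -57.04 − (-84.21) = 27.17 mV

27 mV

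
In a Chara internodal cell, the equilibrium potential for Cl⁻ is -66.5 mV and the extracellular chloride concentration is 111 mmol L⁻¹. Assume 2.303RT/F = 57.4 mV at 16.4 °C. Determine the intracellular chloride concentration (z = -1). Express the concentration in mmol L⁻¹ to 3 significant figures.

7.71 mmol L⁻¹

Nernst: E = (57.4/-1) · log₁₀([out]/[in]), so log₁₀([out]/[in]) = -66.5 × -1 / 57.4 = 1.1585.
[out]/[in] = 10^(1.1585) = 14.41.
[in] = 111 / 14.41 = 7.705 mmol L⁻¹.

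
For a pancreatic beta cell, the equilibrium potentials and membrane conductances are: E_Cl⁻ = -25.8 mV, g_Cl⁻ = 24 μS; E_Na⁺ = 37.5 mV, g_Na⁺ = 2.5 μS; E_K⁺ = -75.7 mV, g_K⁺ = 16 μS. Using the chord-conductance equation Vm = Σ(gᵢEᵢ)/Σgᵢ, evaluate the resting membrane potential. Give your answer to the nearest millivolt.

Σ gᵢEᵢ = 24·(-25.8) + 2.5·(37.5) + 16·(-75.7) = -1736.65
Σ gᵢ = 24 + 2.5 + 16 = 42.5
Vm = -1736.65 / 42.5 = -40.86 mV

-41 mV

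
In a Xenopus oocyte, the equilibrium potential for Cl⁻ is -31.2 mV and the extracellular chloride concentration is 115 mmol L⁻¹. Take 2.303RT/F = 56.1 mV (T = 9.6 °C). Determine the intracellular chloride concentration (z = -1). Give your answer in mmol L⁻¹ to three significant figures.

32.0 mmol L⁻¹

Nernst: E = (56.1/-1) · log₁₀([out]/[in]), so log₁₀([out]/[in]) = -31.2 × -1 / 56.1 = 0.5561.
[out]/[in] = 10^(0.5561) = 3.599.
[in] = 115 / 3.599 = 31.96 mmol L⁻¹.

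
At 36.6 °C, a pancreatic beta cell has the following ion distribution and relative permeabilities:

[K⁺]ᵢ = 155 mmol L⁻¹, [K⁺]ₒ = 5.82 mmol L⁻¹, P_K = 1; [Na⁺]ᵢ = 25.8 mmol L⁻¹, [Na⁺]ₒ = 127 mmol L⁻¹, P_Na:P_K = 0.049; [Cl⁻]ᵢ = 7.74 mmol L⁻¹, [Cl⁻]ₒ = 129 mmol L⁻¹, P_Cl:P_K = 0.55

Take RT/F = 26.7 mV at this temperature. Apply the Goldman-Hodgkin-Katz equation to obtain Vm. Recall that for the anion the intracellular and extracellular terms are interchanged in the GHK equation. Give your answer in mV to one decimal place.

-70.3 mV

Vm = 26.7 · ln[(Σ P·[cation]ₒ + Σ P·[anion]ᵢ) / (Σ P·[cation]ᵢ + Σ P·[anion]ₒ)]
Numerator = 1×5.82 + 0.049×127 + 0.55×7.74 = 16.3
Denominator = 1×155 + 0.049×25.8 + 0.55×129 = 227.2
Vm = 26.7 · ln(0.071738) = 26.7 × (-2.6347) = -70.35 mV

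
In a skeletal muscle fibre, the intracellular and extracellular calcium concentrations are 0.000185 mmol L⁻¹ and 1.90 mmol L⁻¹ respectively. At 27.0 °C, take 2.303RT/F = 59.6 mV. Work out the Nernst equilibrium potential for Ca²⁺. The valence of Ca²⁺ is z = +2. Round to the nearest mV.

E = (59.6/z) · log₁₀([Ca²⁺]_out/[Ca²⁺]_in) with z = +2.
= (59.6/2) · log₁₀(1.90/0.000185) = 29.80 · log₁₀(1.027e+04)
= 29.80 · (4.0116) = 119.55 mV

120 mV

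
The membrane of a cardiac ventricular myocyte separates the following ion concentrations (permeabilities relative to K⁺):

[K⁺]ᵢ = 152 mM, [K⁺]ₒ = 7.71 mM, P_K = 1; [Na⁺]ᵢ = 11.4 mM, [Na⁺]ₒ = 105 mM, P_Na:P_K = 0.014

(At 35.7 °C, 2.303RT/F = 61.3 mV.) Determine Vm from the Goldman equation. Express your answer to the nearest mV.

Vm = 61.3 · log₁₀[(Σ P·[cation]ₒ + Σ P·[anion]ᵢ) / (Σ P·[cation]ᵢ + Σ P·[anion]ₒ)]
Numerator = 1×7.71 + 0.014×105 = 9.18
Denominator = 1×152 + 0.014×11.4 = 152.2
Vm = 61.3 · log₁₀(0.060331) = 61.3 × (-1.2195) = -74.75 mV

-75 mV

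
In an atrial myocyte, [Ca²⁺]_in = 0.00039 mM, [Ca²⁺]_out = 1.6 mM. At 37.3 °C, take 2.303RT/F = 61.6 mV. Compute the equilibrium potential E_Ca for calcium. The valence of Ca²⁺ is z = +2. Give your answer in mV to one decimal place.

111.3 mV

E = (61.6/z) · log₁₀([Ca²⁺]_out/[Ca²⁺]_in) with z = +2.
= (61.6/2) · log₁₀(1.6/0.00039) = 30.80 · log₁₀(4103)
= 30.80 · (3.6131) = 111.28 mV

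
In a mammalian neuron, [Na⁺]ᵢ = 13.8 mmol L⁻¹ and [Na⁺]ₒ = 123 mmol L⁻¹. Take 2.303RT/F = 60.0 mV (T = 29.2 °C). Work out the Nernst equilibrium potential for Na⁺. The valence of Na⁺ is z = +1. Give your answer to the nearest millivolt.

57 mV

E = (60.0/z) · log₁₀([Na⁺]_out/[Na⁺]_in) with z = +1.
= (60.0/1) · log₁₀(123/13.8) = 60.00 · log₁₀(8.913)
= 60.00 · (0.9500) = 57.00 mV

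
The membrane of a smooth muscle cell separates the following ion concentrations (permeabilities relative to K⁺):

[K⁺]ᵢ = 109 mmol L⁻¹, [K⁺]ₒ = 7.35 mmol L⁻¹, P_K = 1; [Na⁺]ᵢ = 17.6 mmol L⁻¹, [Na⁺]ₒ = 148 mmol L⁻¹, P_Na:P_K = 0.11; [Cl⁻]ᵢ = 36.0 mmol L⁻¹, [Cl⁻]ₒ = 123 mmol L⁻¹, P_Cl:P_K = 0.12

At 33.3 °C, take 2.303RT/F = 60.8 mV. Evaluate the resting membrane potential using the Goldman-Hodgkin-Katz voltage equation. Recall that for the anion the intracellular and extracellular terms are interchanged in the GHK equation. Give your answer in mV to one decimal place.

Vm = 60.8 · log₁₀[(Σ P·[cation]ₒ + Σ P·[anion]ᵢ) / (Σ P·[cation]ᵢ + Σ P·[anion]ₒ)]
Numerator = 1×7.35 + 0.11×148 + 0.12×36.0 = 27.95
Denominator = 1×109 + 0.11×17.6 + 0.12×123 = 125.7
Vm = 60.8 · log₁₀(0.22236) = 60.8 × (-0.6529) = -39.70 mV

-39.7 mV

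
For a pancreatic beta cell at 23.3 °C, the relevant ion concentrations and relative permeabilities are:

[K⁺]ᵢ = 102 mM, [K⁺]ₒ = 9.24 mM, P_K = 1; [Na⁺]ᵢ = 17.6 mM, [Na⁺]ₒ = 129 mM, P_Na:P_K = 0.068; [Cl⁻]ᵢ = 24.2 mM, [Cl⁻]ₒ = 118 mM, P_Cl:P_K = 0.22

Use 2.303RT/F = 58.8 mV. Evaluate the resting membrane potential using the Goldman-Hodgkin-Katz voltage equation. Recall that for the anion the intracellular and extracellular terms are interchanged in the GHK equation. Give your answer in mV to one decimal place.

-43.7 mV

Vm = 58.8 · log₁₀[(Σ P·[cation]ₒ + Σ P·[anion]ᵢ) / (Σ P·[cation]ᵢ + Σ P·[anion]ₒ)]
Numerator = 1×9.24 + 0.068×129 + 0.22×24.2 = 23.34
Denominator = 1×102 + 0.068×17.6 + 0.22×118 = 129.2
Vm = 58.8 · log₁₀(0.18068) = 58.8 × (-0.7431) = -43.69 mV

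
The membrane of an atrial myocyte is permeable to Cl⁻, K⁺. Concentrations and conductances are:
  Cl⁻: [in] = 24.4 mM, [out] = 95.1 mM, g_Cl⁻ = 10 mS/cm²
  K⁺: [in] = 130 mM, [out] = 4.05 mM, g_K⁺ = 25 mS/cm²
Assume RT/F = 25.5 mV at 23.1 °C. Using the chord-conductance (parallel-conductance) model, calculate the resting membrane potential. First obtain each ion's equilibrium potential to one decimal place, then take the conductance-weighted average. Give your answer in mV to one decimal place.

-73.1 mV

E_Cl⁻ = (25.5/-1)·ln(95.1/24.4) = -34.7 mV
E_K⁺ = (25.5/1)·ln(4.05/130) = -88.5 mV
Vm = (Σ gᵢEᵢ)/(Σ gᵢ) = (10·-34.7 + 25·-88.5) / (10 + 25)
= -2559.50 / 35 = -73.13 mV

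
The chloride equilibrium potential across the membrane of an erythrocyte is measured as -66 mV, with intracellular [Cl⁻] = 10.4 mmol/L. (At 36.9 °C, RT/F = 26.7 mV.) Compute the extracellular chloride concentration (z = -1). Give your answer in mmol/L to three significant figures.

Nernst: E = (26.7/-1) · ln([out]/[in]), so ln([out]/[in]) = -66.0 × -1 / 26.7 = 2.4719.
[out]/[in] = e^(2.4719) = 11.85.
[out] = 11.85 × 10.4 = 123.2 mmol/L.

123 mmol/L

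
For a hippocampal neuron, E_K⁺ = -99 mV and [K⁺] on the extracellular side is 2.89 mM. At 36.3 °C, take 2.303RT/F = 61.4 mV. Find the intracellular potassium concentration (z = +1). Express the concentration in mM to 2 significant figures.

120 mM

Nernst: E = (61.4/1) · log₁₀([out]/[in]), so log₁₀([out]/[in]) = -99.0 × 1 / 61.4 = -1.6124.
[out]/[in] = 10^(-1.6124) = 0.02441.
[in] = 2.89 / 0.02441 = 118.4 mM.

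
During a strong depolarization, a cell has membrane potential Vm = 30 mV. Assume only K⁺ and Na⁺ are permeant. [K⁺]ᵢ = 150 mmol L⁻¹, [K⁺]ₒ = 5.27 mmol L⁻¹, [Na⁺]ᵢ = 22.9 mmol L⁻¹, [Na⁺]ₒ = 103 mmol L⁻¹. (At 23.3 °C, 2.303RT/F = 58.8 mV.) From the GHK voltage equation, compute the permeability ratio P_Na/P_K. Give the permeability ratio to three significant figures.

16.6

Let α = P_Na/P_K. GHK: Vm = 58.8·log₁₀[(Kₒ + α·Naₒ)/(Kᵢ + α·Naᵢ)].
10^(Vm/58.8) = 10^(30.0/58.8) = 3.2375
So 3.2375·(Kᵢ + α·Naᵢ) = Kₒ + α·Naₒ → α = (3.2375·150.0 − 5.27) / (103.0 − 3.2375·22.9)
α = (485.6 − 5.27) / (103.0 − 74.14) = 480.3/28.86 = 16.64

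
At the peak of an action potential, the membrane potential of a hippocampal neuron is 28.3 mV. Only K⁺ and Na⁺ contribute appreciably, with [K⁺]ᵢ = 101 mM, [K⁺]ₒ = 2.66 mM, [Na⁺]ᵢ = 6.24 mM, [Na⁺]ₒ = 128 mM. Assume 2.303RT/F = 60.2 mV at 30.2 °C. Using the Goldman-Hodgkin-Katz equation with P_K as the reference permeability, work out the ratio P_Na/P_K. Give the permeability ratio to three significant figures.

Let α = P_Na/P_K. GHK: Vm = 60.2·log₁₀[(Kₒ + α·Naₒ)/(Kᵢ + α·Naᵢ)].
10^(Vm/60.2) = 10^(28.3/60.2) = 2.9519
So 2.9519·(Kᵢ + α·Naᵢ) = Kₒ + α·Naₒ → α = (2.9519·101.0 − 2.66) / (128.0 − 2.9519·6.24)
α = (298.1 − 2.66) / (128.0 − 18.42) = 295.5/109.6 = 2.696

2.70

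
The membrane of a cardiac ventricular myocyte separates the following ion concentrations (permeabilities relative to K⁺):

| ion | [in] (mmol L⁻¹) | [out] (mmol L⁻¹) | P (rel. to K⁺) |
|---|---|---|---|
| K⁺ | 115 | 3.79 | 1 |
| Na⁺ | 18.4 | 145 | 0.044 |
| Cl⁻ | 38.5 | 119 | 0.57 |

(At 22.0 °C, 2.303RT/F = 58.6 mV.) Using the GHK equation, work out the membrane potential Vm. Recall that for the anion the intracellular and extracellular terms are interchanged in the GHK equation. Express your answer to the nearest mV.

-44 mV

Vm = 58.6 · log₁₀[(Σ P·[cation]ₒ + Σ P·[anion]ᵢ) / (Σ P·[cation]ᵢ + Σ P·[anion]ₒ)]
Numerator = 1×3.79 + 0.044×145 + 0.57×38.5 = 32.11
Denominator = 1×115 + 0.044×18.4 + 0.57×119 = 183.6
Vm = 58.6 · log₁₀(0.17488) = 58.6 × (-0.7573) = -44.38 mV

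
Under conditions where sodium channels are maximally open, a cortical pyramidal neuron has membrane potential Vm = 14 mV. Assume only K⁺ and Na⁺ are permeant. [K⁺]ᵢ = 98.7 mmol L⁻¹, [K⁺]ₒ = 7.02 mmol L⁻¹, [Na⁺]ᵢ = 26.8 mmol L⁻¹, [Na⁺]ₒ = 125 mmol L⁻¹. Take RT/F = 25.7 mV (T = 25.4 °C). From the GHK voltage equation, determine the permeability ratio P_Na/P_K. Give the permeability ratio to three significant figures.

2.07

Let α = P_Na/P_K. GHK: Vm = 25.7·ln[(Kₒ + α·Naₒ)/(Kᵢ + α·Naᵢ)].
e^(Vm/25.7) = e^(14.0/25.7) = 1.7242
So 1.7242·(Kᵢ + α·Naᵢ) = Kₒ + α·Naₒ → α = (1.7242·98.7 − 7.02) / (125.0 − 1.7242·26.8)
α = (170.2 − 7.02) / (125.0 − 46.21) = 163.2/78.79 = 2.071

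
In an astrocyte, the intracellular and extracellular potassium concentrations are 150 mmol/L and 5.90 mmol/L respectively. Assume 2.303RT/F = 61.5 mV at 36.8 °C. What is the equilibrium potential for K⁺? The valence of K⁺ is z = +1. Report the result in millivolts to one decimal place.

E = (61.5/z) · log₁₀([K⁺]_out/[K⁺]_in) with z = +1.
= (61.5/1) · log₁₀(5.90/150) = 61.50 · log₁₀(0.03933)
= 61.50 · (-1.4052) = -86.42 mV

-86.4 mV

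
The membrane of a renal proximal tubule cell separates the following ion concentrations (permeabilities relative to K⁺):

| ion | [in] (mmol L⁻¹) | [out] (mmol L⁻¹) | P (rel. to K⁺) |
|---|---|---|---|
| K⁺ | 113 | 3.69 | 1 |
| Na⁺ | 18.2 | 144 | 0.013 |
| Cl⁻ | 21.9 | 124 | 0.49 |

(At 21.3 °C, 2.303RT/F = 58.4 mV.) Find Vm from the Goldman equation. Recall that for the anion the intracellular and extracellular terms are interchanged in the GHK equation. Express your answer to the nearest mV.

-60 mV

Vm = 58.4 · log₁₀[(Σ P·[cation]ₒ + Σ P·[anion]ᵢ) / (Σ P·[cation]ᵢ + Σ P·[anion]ₒ)]
Numerator = 1×3.69 + 0.013×144 + 0.49×21.9 = 16.29
Denominator = 1×113 + 0.013×18.2 + 0.49×124 = 174
Vm = 58.4 · log₁₀(0.09364) = 58.4 × (-1.0285) = -60.07 mV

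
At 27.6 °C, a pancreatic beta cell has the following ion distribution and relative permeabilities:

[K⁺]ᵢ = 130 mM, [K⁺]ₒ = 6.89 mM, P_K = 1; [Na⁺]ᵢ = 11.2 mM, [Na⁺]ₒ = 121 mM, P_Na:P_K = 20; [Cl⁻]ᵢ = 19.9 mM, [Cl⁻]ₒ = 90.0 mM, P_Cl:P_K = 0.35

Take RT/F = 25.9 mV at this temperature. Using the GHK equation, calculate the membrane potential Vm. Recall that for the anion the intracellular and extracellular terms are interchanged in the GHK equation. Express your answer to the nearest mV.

48 mV

Vm = 25.9 · ln[(Σ P·[cation]ₒ + Σ P·[anion]ᵢ) / (Σ P·[cation]ᵢ + Σ P·[anion]ₒ)]
Numerator = 1×6.89 + 20×121 + 0.35×19.9 = 2434
Denominator = 1×130 + 20×11.2 + 0.35×90.0 = 385.5
Vm = 25.9 · ln(6.3135) = 25.9 × (1.8427) = 47.73 mV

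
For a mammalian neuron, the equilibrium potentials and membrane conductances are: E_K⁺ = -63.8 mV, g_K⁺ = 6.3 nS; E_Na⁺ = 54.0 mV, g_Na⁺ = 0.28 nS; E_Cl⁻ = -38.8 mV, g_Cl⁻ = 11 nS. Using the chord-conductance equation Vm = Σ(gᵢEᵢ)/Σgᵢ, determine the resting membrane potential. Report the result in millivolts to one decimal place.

Σ gᵢEᵢ = 6.3·(-63.8) + 0.28·(54.0) + 11·(-38.8) = -813.62
Σ gᵢ = 6.3 + 0.28 + 11 = 17.58
Vm = -813.62 / 17.58 = -46.28 mV

-46.3 mV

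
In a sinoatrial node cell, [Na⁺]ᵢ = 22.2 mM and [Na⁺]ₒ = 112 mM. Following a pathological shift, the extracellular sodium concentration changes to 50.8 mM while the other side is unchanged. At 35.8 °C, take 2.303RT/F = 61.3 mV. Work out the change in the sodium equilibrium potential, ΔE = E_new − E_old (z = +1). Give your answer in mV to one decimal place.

E_old = (61.3/1)·log₁₀(112/22.2) = 43.09 mV
E_new = (61.3/1)·log₁₀(50.8/22.2) = 22.04 mV
ΔE = 22.04 − (43.09) = -21.05 mV

-21.0 mV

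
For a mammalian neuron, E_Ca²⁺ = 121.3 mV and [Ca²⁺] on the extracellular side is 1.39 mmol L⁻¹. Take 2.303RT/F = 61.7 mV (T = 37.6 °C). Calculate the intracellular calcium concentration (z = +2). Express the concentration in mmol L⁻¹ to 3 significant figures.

0.000163 mmol L⁻¹

Nernst: E = (61.7/2) · log₁₀([out]/[in]), so log₁₀([out]/[in]) = 121.3 × 2 / 61.7 = 3.9319.
[out]/[in] = 10^(3.9319) = 8549.
[in] = 1.39 / 8549 = 0.0001626 mmol L⁻¹.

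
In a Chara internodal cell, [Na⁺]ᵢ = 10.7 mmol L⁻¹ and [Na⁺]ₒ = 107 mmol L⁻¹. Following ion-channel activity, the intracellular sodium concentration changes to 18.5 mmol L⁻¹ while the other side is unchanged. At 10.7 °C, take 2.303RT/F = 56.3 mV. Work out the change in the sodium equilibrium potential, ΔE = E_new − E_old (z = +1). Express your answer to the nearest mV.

-13 mV

E_old = (56.3/1)·log₁₀(107/10.7) = 56.30 mV
E_new = (56.3/1)·log₁₀(107/18.5) = 42.91 mV
ΔE = 42.91 − (56.30) = -13.39 mV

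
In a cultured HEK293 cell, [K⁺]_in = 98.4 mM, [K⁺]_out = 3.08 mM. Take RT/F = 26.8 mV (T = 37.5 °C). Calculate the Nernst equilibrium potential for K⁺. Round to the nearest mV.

E = (26.8/z) · ln([K⁺]_out/[K⁺]_in) with z = +1.
= (26.8/1) · ln(3.08/98.4) = 26.80 · ln(0.0313)
= 26.80 · (-3.4641) = -92.84 mV

-93 mV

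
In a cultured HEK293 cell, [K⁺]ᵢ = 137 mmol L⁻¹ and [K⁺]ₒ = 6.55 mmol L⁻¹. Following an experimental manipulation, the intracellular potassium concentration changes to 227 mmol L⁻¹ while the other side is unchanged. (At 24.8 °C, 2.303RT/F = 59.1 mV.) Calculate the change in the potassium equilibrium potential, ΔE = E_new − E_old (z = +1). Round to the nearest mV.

-13 mV

E_old = (59.1/1)·log₁₀(6.55/137) = -78.04 mV
E_new = (59.1/1)·log₁₀(6.55/227) = -91.00 mV
ΔE = -91.00 − (-78.04) = -12.96 mV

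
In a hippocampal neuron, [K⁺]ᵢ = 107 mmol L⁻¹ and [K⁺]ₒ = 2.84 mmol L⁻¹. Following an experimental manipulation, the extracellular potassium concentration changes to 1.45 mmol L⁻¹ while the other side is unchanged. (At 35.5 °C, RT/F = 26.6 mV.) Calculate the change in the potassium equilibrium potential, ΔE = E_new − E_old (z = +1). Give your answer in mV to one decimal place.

-17.9 mV

E_old = (26.6/1)·ln(2.84/107) = -96.53 mV
E_new = (26.6/1)·ln(1.45/107) = -114.41 mV
ΔE = -114.41 − (-96.53) = -17.88 mV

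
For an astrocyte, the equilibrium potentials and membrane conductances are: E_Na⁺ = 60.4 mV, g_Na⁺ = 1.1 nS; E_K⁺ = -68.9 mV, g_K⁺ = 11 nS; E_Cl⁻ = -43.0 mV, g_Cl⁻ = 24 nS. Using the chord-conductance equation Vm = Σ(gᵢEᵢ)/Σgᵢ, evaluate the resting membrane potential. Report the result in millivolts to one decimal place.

Σ gᵢEᵢ = 1.1·(60.4) + 11·(-68.9) + 24·(-43.0) = -1723.46
Σ gᵢ = 1.1 + 11 + 24 = 36.1
Vm = -1723.46 / 36.1 = -47.74 mV

-47.7 mV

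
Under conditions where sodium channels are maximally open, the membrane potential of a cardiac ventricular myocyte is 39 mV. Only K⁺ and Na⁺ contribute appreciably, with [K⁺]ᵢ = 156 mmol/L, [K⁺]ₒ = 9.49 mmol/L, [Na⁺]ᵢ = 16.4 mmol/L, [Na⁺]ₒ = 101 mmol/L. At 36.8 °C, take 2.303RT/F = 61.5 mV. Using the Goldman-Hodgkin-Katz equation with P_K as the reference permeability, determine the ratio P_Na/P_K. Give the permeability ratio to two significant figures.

Let α = P_Na/P_K. GHK: Vm = 61.5·log₁₀[(Kₒ + α·Naₒ)/(Kᵢ + α·Naᵢ)].
10^(Vm/61.5) = 10^(39.0/61.5) = 4.3067
So 4.3067·(Kᵢ + α·Naᵢ) = Kₒ + α·Naₒ → α = (4.3067·156.0 − 9.49) / (101.0 − 4.3067·16.4)
α = (671.8 − 9.49) / (101.0 − 70.63) = 662.4/30.37 = 21.81

22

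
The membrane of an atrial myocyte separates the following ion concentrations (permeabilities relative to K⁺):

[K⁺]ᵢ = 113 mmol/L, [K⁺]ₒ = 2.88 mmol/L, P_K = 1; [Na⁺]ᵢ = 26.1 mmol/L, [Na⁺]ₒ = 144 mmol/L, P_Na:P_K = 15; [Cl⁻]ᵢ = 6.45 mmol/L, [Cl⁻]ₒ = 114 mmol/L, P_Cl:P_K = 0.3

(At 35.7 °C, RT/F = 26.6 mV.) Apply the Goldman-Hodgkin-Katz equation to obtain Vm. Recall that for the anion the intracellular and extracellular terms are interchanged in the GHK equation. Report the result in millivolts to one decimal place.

37.0 mV

Vm = 26.6 · ln[(Σ P·[cation]ₒ + Σ P·[anion]ᵢ) / (Σ P·[cation]ᵢ + Σ P·[anion]ₒ)]
Numerator = 1×2.88 + 15×144 + 0.3×6.45 = 2165
Denominator = 1×113 + 15×26.1 + 0.3×114 = 538.7
Vm = 26.6 · ln(4.0186) = 26.6 × (1.3909) = 37.00 mV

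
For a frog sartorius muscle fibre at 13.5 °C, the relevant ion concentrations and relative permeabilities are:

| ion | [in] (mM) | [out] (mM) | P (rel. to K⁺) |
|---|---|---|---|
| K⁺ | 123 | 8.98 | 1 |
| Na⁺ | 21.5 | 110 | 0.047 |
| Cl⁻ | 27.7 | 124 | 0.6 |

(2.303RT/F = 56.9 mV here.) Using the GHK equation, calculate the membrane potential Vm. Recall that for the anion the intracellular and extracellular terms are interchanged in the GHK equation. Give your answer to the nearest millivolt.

-46 mV

Vm = 56.9 · log₁₀[(Σ P·[cation]ₒ + Σ P·[anion]ᵢ) / (Σ P·[cation]ᵢ + Σ P·[anion]ₒ)]
Numerator = 1×8.98 + 0.047×110 + 0.6×27.7 = 30.77
Denominator = 1×123 + 0.047×21.5 + 0.6×124 = 198.4
Vm = 56.9 · log₁₀(0.15508) = 56.9 × (-0.8094) = -46.06 mV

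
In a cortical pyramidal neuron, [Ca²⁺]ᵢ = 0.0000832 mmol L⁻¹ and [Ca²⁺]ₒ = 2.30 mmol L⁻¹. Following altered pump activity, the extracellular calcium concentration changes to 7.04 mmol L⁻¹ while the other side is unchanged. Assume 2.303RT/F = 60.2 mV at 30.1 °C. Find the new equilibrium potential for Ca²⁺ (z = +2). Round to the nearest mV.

148 mV

After the shift: [Ca²⁺]_out = 7.04, [Ca²⁺]_in = 0.0000832 mmol L⁻¹.
E_new = (60.2/2)·log₁₀(7.04/0.0000832) = 30.10 · (4.9274) = 148.32 mV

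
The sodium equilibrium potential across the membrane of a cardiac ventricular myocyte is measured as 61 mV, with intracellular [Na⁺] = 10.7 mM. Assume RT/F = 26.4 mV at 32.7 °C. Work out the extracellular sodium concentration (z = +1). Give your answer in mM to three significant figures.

Nernst: E = (26.4/1) · ln([out]/[in]), so ln([out]/[in]) = 61.0 × 1 / 26.4 = 2.3106.
[out]/[in] = e^(2.3106) = 10.08.
[out] = 10.08 × 10.7 = 107.9 mM.

108 mM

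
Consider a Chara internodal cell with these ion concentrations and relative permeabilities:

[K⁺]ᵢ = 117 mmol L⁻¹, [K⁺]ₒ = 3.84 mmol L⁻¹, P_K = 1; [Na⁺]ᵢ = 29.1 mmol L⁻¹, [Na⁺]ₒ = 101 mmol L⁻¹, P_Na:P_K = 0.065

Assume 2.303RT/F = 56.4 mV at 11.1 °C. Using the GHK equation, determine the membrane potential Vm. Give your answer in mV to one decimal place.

-59.7 mV

Vm = 56.4 · log₁₀[(Σ P·[cation]ₒ + Σ P·[anion]ᵢ) / (Σ P·[cation]ᵢ + Σ P·[anion]ₒ)]
Numerator = 1×3.84 + 0.065×101 = 10.41
Denominator = 1×117 + 0.065×29.1 = 118.9
Vm = 56.4 · log₁₀(0.087517) = 56.4 × (-1.0579) = -59.67 mV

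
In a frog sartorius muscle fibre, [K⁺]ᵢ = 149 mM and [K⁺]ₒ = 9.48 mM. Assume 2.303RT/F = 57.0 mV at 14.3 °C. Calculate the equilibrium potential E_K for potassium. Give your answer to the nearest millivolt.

E = (57.0/z) · log₁₀([K⁺]_out/[K⁺]_in) with z = +1.
= (57.0/1) · log₁₀(9.48/149) = 57.00 · log₁₀(0.06362)
= 57.00 · (-1.1964) = -68.19 mV

-68 mV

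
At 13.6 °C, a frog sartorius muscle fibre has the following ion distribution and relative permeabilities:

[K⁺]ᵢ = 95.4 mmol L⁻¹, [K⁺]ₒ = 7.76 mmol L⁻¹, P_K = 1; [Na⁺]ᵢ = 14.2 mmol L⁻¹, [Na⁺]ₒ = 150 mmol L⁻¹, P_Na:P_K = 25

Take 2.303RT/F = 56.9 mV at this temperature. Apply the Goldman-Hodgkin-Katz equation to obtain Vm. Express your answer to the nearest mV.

Vm = 56.9 · log₁₀[(Σ P·[cation]ₒ + Σ P·[anion]ᵢ) / (Σ P·[cation]ᵢ + Σ P·[anion]ₒ)]
Numerator = 1×7.76 + 25×150 = 3758
Denominator = 1×95.4 + 25×14.2 = 450.4
Vm = 56.9 · log₁₀(8.3432) = 56.9 × (0.9213) = 52.42 mV

52 mV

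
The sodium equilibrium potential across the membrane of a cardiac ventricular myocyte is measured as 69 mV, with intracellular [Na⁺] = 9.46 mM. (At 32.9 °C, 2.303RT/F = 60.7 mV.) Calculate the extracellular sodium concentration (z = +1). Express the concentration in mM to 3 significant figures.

130 mM

Nernst: E = (60.7/1) · log₁₀([out]/[in]), so log₁₀([out]/[in]) = 69.0 × 1 / 60.7 = 1.1367.
[out]/[in] = 10^(1.1367) = 13.7.
[out] = 13.7 × 9.46 = 129.6 mM.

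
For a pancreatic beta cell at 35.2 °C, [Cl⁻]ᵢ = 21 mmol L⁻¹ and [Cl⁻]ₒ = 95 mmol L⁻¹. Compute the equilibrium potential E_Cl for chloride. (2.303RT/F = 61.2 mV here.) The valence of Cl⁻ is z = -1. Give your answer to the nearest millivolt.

E = (61.2/z) · log₁₀([Cl⁻]_out/[Cl⁻]_in) with z = -1.
For an anion, dividing by z = -1 reverses the sign.
= (61.2/-1) · log₁₀(95/21) = -61.20 · log₁₀(4.524)
= -61.20 · (0.6555) = -40.12 mV

-40 mV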